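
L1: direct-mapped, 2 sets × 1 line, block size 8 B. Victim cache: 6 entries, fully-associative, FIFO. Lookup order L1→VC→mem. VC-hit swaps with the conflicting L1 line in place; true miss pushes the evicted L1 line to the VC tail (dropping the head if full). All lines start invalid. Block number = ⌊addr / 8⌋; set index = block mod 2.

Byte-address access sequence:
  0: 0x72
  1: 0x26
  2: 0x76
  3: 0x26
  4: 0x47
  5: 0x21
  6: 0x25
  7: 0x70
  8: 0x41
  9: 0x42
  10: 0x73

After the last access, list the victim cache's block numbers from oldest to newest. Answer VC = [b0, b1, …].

0: 0x72 (blk 14, set 0) → MISS  vc=[]
1: 0x26 (blk 4, set 0) → MISS  vc=[14]
2: 0x76 (blk 14, set 0) → VC-HIT  vc=[4]
3: 0x26 (blk 4, set 0) → VC-HIT  vc=[14]
4: 0x47 (blk 8, set 0) → MISS  vc=[14, 4]
5: 0x21 (blk 4, set 0) → VC-HIT  vc=[14, 8]
6: 0x25 (blk 4, set 0) → L1-HIT  vc=[14, 8]
7: 0x70 (blk 14, set 0) → VC-HIT  vc=[4, 8]
8: 0x41 (blk 8, set 0) → VC-HIT  vc=[4, 14]
9: 0x42 (blk 8, set 0) → L1-HIT  vc=[4, 14]
10: 0x73 (blk 14, set 0) → VC-HIT  vc=[4, 8]

VC = [4, 8]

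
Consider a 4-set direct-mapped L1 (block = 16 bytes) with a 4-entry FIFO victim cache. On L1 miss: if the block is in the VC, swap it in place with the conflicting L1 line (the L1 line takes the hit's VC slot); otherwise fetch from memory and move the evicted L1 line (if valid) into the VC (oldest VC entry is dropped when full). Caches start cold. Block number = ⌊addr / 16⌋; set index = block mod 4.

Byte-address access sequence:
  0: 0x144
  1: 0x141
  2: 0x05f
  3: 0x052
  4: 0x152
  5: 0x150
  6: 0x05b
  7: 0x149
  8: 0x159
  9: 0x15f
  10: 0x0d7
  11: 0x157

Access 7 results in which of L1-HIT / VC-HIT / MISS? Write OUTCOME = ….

OUTCOME = L1-HIT

  [0] addr=0x144 blk=20 s=0: MISS | VC []
  [1] addr=0x141 blk=20 s=0: L1-HIT | VC []
  [2] addr=0x5f blk=5 s=1: MISS | VC []
  [3] addr=0x52 blk=5 s=1: L1-HIT | VC []
  [4] addr=0x152 blk=21 s=1: MISS | VC [5]
  [5] addr=0x150 blk=21 s=1: L1-HIT | VC [5]
  [6] addr=0x5b blk=5 s=1: VC-HIT | VC [21]
  [7] addr=0x149 blk=20 s=0: L1-HIT | VC [21]
  [8] addr=0x159 blk=21 s=1: VC-HIT | VC [5]
  [9] addr=0x15f blk=21 s=1: L1-HIT | VC [5]
  [10] addr=0xd7 blk=13 s=1: MISS | VC [5, 21]
  [11] addr=0x157 blk=21 s=1: VC-HIT | VC [5, 13]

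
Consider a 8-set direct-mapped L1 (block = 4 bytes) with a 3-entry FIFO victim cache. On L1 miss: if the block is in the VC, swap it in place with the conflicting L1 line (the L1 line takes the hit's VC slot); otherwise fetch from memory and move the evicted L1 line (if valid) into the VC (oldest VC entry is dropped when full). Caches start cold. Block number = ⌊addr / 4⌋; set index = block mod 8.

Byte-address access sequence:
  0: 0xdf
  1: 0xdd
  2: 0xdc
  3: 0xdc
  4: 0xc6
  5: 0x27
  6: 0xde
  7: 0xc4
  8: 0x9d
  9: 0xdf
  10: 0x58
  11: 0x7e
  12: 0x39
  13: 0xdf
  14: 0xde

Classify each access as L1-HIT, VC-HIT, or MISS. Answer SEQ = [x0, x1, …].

  [0] addr=0xdf blk=55 s=7: MISS | VC []
  [1] addr=0xdd blk=55 s=7: L1-HIT | VC []
  [2] addr=0xdc blk=55 s=7: L1-HIT | VC []
  [3] addr=0xdc blk=55 s=7: L1-HIT | VC []
  [4] addr=0xc6 blk=49 s=1: MISS | VC []
  [5] addr=0x27 blk=9 s=1: MISS | VC [49]
  [6] addr=0xde blk=55 s=7: L1-HIT | VC [49]
  [7] addr=0xc4 blk=49 s=1: VC-HIT | VC [9]
  [8] addr=0x9d blk=39 s=7: MISS | VC [9, 55]
  [9] addr=0xdf blk=55 s=7: VC-HIT | VC [9, 39]
  [10] addr=0x58 blk=22 s=6: MISS | VC [9, 39]
  [11] addr=0x7e blk=31 s=7: MISS | VC [9, 39, 55]
  [12] addr=0x39 blk=14 s=6: MISS | VC [39, 55, 22]
  [13] addr=0xdf blk=55 s=7: VC-HIT | VC [39, 31, 22]
  [14] addr=0xde blk=55 s=7: L1-HIT | VC [39, 31, 22]

SEQ = [MISS, L1-HIT, L1-HIT, L1-HIT, MISS, MISS, L1-HIT, VC-HIT, MISS, VC-HIT, MISS, MISS, MISS, VC-HIT, L1-HIT]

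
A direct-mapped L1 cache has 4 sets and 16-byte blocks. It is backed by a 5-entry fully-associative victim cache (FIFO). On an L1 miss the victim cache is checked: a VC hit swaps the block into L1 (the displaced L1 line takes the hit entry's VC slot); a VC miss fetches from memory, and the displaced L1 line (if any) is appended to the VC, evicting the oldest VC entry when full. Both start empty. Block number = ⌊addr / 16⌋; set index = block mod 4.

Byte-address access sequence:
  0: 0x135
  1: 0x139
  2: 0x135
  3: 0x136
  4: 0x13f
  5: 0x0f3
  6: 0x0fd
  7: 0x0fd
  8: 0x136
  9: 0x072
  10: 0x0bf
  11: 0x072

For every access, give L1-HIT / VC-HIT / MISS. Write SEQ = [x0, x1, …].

0: 0x135 (blk 19, set 3) → MISS  vc=[]
1: 0x139 (blk 19, set 3) → L1-HIT  vc=[]
2: 0x135 (blk 19, set 3) → L1-HIT  vc=[]
3: 0x136 (blk 19, set 3) → L1-HIT  vc=[]
4: 0x13f (blk 19, set 3) → L1-HIT  vc=[]
5: 0xf3 (blk 15, set 3) → MISS  vc=[19]
6: 0xfd (blk 15, set 3) → L1-HIT  vc=[19]
7: 0xfd (blk 15, set 3) → L1-HIT  vc=[19]
8: 0x136 (blk 19, set 3) → VC-HIT  vc=[15]
9: 0x72 (blk 7, set 3) → MISS  vc=[15, 19]
10: 0xbf (blk 11, set 3) → MISS  vc=[15, 19, 7]
11: 0x72 (blk 7, set 3) → VC-HIT  vc=[15, 19, 11]

SEQ = [MISS, L1-HIT, L1-HIT, L1-HIT, L1-HIT, MISS, L1-HIT, L1-HIT, VC-HIT, MISS, MISS, VC-HIT]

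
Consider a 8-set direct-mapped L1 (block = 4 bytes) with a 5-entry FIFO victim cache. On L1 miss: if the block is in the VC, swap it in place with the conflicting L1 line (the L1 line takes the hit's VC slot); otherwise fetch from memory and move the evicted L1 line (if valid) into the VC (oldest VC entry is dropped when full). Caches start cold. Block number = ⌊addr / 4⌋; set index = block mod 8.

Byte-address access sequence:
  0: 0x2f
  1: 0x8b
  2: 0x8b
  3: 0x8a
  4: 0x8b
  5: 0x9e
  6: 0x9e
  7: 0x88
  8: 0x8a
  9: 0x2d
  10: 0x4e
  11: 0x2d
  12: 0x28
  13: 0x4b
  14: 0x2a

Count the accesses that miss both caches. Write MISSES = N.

  [0] addr=0x2f blk=11 s=3: MISS | VC []
  [1] addr=0x8b blk=34 s=2: MISS | VC []
  [2] addr=0x8b blk=34 s=2: L1-HIT | VC []
  [3] addr=0x8a blk=34 s=2: L1-HIT | VC []
  [4] addr=0x8b blk=34 s=2: L1-HIT | VC []
  [5] addr=0x9e blk=39 s=7: MISS | VC []
  [6] addr=0x9e blk=39 s=7: L1-HIT | VC []
  [7] addr=0x88 blk=34 s=2: L1-HIT | VC []
  [8] addr=0x8a blk=34 s=2: L1-HIT | VC []
  [9] addr=0x2d blk=11 s=3: L1-HIT | VC []
  [10] addr=0x4e blk=19 s=3: MISS | VC [11]
  [11] addr=0x2d blk=11 s=3: VC-HIT | VC [19]
  [12] addr=0x28 blk=10 s=2: MISS | VC [19, 34]
  [13] addr=0x4b blk=18 s=2: MISS | VC [19, 34, 10]
  [14] addr=0x2a blk=10 s=2: VC-HIT | VC [19, 34, 18]

MISSES = 6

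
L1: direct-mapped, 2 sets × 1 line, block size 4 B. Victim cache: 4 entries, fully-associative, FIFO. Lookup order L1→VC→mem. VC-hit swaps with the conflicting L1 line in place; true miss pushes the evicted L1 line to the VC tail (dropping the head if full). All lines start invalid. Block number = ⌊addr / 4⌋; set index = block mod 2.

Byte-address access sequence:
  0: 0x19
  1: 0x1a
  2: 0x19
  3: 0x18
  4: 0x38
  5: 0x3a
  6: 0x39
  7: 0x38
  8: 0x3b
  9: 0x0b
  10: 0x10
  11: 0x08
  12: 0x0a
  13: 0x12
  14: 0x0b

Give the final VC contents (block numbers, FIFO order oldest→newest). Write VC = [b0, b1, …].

VC = [6, 14, 4]

#0 0x19→b6/s0 MISS; vc=[]
#1 0x1a→b6/s0 L1-HIT; vc=[]
#2 0x19→b6/s0 L1-HIT; vc=[]
#3 0x18→b6/s0 L1-HIT; vc=[]
#4 0x38→b14/s0 MISS; vc=[6]
#5 0x3a→b14/s0 L1-HIT; vc=[6]
#6 0x39→b14/s0 L1-HIT; vc=[6]
#7 0x38→b14/s0 L1-HIT; vc=[6]
#8 0x3b→b14/s0 L1-HIT; vc=[6]
#9 0xb→b2/s0 MISS; vc=[6,14]
#10 0x10→b4/s0 MISS; vc=[6,14,2]
#11 0x8→b2/s0 VC-HIT; vc=[6,14,4]
#12 0xa→b2/s0 L1-HIT; vc=[6,14,4]
#13 0x12→b4/s0 VC-HIT; vc=[6,14,2]
#14 0xb→b2/s0 VC-HIT; vc=[6,14,4]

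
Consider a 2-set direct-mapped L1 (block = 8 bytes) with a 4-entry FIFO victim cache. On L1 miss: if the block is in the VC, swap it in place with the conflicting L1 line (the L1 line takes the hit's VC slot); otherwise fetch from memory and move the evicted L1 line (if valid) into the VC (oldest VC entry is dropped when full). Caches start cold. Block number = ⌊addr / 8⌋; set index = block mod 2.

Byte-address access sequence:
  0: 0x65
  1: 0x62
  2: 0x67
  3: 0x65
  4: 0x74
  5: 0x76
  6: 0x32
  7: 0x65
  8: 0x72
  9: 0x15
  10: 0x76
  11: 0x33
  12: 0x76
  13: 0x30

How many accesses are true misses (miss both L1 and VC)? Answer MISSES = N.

0: 0x65 (blk 12, set 0) → MISS  vc=[]
1: 0x62 (blk 12, set 0) → L1-HIT  vc=[]
2: 0x67 (blk 12, set 0) → L1-HIT  vc=[]
3: 0x65 (blk 12, set 0) → L1-HIT  vc=[]
4: 0x74 (blk 14, set 0) → MISS  vc=[12]
5: 0x76 (blk 14, set 0) → L1-HIT  vc=[12]
6: 0x32 (blk 6, set 0) → MISS  vc=[12, 14]
7: 0x65 (blk 12, set 0) → VC-HIT  vc=[6, 14]
8: 0x72 (blk 14, set 0) → VC-HIT  vc=[6, 12]
9: 0x15 (blk 2, set 0) → MISS  vc=[6, 12, 14]
10: 0x76 (blk 14, set 0) → VC-HIT  vc=[6, 12, 2]
11: 0x33 (blk 6, set 0) → VC-HIT  vc=[14, 12, 2]
12: 0x76 (blk 14, set 0) → VC-HIT  vc=[6, 12, 2]
13: 0x30 (blk 6, set 0) → VC-HIT  vc=[14, 12, 2]

MISSES = 4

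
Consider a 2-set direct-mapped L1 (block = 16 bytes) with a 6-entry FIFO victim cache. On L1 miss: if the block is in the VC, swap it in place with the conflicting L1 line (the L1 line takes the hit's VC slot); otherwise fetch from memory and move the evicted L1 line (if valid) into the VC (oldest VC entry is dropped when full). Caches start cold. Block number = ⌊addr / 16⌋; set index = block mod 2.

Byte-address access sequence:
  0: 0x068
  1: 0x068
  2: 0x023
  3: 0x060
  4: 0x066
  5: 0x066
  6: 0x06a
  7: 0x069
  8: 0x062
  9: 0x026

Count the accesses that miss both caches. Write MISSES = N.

#0 0x68→b6/s0 MISS; vc=[]
#1 0x68→b6/s0 L1-HIT; vc=[]
#2 0x23→b2/s0 MISS; vc=[6]
#3 0x60→b6/s0 VC-HIT; vc=[2]
#4 0x66→b6/s0 L1-HIT; vc=[2]
#5 0x66→b6/s0 L1-HIT; vc=[2]
#6 0x6a→b6/s0 L1-HIT; vc=[2]
#7 0x69→b6/s0 L1-HIT; vc=[2]
#8 0x62→b6/s0 L1-HIT; vc=[2]
#9 0x26→b2/s0 VC-HIT; vc=[6]

MISSES = 2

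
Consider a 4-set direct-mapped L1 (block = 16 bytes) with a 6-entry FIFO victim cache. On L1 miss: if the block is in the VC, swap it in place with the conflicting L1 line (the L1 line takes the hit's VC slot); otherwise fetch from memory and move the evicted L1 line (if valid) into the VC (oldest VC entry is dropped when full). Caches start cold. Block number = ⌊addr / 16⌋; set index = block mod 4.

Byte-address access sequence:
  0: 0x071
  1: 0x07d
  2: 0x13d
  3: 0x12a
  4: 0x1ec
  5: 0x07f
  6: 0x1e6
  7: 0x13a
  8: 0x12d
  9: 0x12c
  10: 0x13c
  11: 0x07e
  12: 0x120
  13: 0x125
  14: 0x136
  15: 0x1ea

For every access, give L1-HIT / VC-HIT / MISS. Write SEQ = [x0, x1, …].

SEQ = [MISS, L1-HIT, MISS, MISS, MISS, VC-HIT, L1-HIT, VC-HIT, VC-HIT, L1-HIT, L1-HIT, VC-HIT, L1-HIT, L1-HIT, VC-HIT, VC-HIT]

0: 0x71 (blk 7, set 3) → MISS  vc=[]
1: 0x7d (blk 7, set 3) → L1-HIT  vc=[]
2: 0x13d (blk 19, set 3) → MISS  vc=[7]
3: 0x12a (blk 18, set 2) → MISS  vc=[7]
4: 0x1ec (blk 30, set 2) → MISS  vc=[7, 18]
5: 0x7f (blk 7, set 3) → VC-HIT  vc=[19, 18]
6: 0x1e6 (blk 30, set 2) → L1-HIT  vc=[19, 18]
7: 0x13a (blk 19, set 3) → VC-HIT  vc=[7, 18]
8: 0x12d (blk 18, set 2) → VC-HIT  vc=[7, 30]
9: 0x12c (blk 18, set 2) → L1-HIT  vc=[7, 30]
10: 0x13c (blk 19, set 3) → L1-HIT  vc=[7, 30]
11: 0x7e (blk 7, set 3) → VC-HIT  vc=[19, 30]
12: 0x120 (blk 18, set 2) → L1-HIT  vc=[19, 30]
13: 0x125 (blk 18, set 2) → L1-HIT  vc=[19, 30]
14: 0x136 (blk 19, set 3) → VC-HIT  vc=[7, 30]
15: 0x1ea (blk 30, set 2) → VC-HIT  vc=[7, 18]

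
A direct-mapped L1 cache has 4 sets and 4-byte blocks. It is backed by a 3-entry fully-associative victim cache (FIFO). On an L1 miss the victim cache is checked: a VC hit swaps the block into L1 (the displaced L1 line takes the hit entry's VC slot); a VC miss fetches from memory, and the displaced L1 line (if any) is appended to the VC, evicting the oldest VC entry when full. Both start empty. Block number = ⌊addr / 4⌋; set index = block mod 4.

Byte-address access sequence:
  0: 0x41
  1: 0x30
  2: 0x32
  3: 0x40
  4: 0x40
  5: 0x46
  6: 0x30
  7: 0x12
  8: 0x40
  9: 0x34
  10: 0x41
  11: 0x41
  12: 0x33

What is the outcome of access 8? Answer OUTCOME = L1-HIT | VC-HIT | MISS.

OUTCOME = VC-HIT

  [0] addr=0x41 blk=16 s=0: MISS | VC []
  [1] addr=0x30 blk=12 s=0: MISS | VC [16]
  [2] addr=0x32 blk=12 s=0: L1-HIT | VC [16]
  [3] addr=0x40 blk=16 s=0: VC-HIT | VC [12]
  [4] addr=0x40 blk=16 s=0: L1-HIT | VC [12]
  [5] addr=0x46 blk=17 s=1: MISS | VC [12]
  [6] addr=0x30 blk=12 s=0: VC-HIT | VC [16]
  [7] addr=0x12 blk=4 s=0: MISS | VC [16, 12]
  [8] addr=0x40 blk=16 s=0: VC-HIT | VC [4, 12]
  [9] addr=0x34 blk=13 s=1: MISS | VC [4, 12, 17]
  [10] addr=0x41 blk=16 s=0: L1-HIT | VC [4, 12, 17]
  [11] addr=0x41 blk=16 s=0: L1-HIT | VC [4, 12, 17]
  [12] addr=0x33 blk=12 s=0: VC-HIT | VC [4, 16, 17]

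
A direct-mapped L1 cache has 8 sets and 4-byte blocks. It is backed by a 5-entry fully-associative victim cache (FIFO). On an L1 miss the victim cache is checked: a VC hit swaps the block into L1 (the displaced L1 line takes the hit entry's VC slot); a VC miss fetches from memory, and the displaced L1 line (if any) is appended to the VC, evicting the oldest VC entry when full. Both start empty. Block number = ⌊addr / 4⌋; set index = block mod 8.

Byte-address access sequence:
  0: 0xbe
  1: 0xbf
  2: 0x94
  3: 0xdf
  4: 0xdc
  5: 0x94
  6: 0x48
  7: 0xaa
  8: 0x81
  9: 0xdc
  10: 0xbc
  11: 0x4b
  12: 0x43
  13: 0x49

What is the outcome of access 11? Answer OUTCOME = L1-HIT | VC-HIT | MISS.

0: 0xbe (blk 47, set 7) → MISS  vc=[]
1: 0xbf (blk 47, set 7) → L1-HIT  vc=[]
2: 0x94 (blk 37, set 5) → MISS  vc=[]
3: 0xdf (blk 55, set 7) → MISS  vc=[47]
4: 0xdc (blk 55, set 7) → L1-HIT  vc=[47]
5: 0x94 (blk 37, set 5) → L1-HIT  vc=[47]
6: 0x48 (blk 18, set 2) → MISS  vc=[47]
7: 0xaa (blk 42, set 2) → MISS  vc=[47, 18]
8: 0x81 (blk 32, set 0) → MISS  vc=[47, 18]
9: 0xdc (blk 55, set 7) → L1-HIT  vc=[47, 18]
10: 0xbc (blk 47, set 7) → VC-HIT  vc=[55, 18]
11: 0x4b (blk 18, set 2) → VC-HIT  vc=[55, 42]
12: 0x43 (blk 16, set 0) → MISS  vc=[55, 42, 32]
13: 0x49 (blk 18, set 2) → L1-HIT  vc=[55, 42, 32]

OUTCOME = VC-HIT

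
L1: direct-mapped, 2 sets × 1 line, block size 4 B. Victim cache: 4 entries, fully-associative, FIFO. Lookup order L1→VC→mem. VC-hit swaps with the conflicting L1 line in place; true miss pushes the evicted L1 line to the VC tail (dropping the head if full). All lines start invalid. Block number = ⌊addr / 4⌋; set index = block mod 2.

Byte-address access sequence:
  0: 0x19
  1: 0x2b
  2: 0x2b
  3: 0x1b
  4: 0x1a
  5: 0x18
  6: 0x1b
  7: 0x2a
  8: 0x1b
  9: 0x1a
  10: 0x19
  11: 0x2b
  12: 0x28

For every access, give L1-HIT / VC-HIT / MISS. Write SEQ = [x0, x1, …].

SEQ = [MISS, MISS, L1-HIT, VC-HIT, L1-HIT, L1-HIT, L1-HIT, VC-HIT, VC-HIT, L1-HIT, L1-HIT, VC-HIT, L1-HIT]

  [0] addr=0x19 blk=6 s=0: MISS | VC []
  [1] addr=0x2b blk=10 s=0: MISS | VC [6]
  [2] addr=0x2b blk=10 s=0: L1-HIT | VC [6]
  [3] addr=0x1b blk=6 s=0: VC-HIT | VC [10]
  [4] addr=0x1a blk=6 s=0: L1-HIT | VC [10]
  [5] addr=0x18 blk=6 s=0: L1-HIT | VC [10]
  [6] addr=0x1b blk=6 s=0: L1-HIT | VC [10]
  [7] addr=0x2a blk=10 s=0: VC-HIT | VC [6]
  [8] addr=0x1b blk=6 s=0: VC-HIT | VC [10]
  [9] addr=0x1a blk=6 s=0: L1-HIT | VC [10]
  [10] addr=0x19 blk=6 s=0: L1-HIT | VC [10]
  [11] addr=0x2b blk=10 s=0: VC-HIT | VC [6]
  [12] addr=0x28 blk=10 s=0: L1-HIT | VC [6]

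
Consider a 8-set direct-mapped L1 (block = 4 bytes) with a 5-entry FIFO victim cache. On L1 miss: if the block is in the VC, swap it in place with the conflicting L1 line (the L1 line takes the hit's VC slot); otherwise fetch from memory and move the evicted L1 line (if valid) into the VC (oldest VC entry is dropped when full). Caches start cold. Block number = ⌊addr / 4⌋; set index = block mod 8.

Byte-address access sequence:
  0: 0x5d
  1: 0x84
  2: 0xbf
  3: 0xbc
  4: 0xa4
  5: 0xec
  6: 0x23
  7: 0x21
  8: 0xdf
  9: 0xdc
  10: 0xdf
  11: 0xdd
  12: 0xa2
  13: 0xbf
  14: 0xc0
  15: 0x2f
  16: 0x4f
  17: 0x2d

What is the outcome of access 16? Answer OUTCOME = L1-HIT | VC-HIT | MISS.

OUTCOME = MISS

#0 0x5d→b23/s7 MISS; vc=[]
#1 0x84→b33/s1 MISS; vc=[]
#2 0xbf→b47/s7 MISS; vc=[23]
#3 0xbc→b47/s7 L1-HIT; vc=[23]
#4 0xa4→b41/s1 MISS; vc=[23,33]
#5 0xec→b59/s3 MISS; vc=[23,33]
#6 0x23→b8/s0 MISS; vc=[23,33]
#7 0x21→b8/s0 L1-HIT; vc=[23,33]
#8 0xdf→b55/s7 MISS; vc=[23,33,47]
#9 0xdc→b55/s7 L1-HIT; vc=[23,33,47]
#10 0xdf→b55/s7 L1-HIT; vc=[23,33,47]
#11 0xdd→b55/s7 L1-HIT; vc=[23,33,47]
#12 0xa2→b40/s0 MISS; vc=[23,33,47,8]
#13 0xbf→b47/s7 VC-HIT; vc=[23,33,55,8]
#14 0xc0→b48/s0 MISS; vc=[23,33,55,8,40]
#15 0x2f→b11/s3 MISS; vc=[33,55,8,40,59]
#16 0x4f→b19/s3 MISS; vc=[55,8,40,59,11]
#17 0x2d→b11/s3 VC-HIT; vc=[55,8,40,59,19]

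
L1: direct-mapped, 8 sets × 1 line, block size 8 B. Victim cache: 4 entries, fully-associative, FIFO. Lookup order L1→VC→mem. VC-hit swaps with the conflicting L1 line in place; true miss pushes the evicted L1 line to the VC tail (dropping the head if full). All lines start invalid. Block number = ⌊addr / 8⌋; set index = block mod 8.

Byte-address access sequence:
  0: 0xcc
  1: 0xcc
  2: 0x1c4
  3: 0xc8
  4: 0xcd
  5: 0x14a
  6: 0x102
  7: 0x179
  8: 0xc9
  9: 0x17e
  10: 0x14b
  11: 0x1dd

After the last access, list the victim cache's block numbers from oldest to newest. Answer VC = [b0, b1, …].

VC = [25, 56]

0: 0xcc (blk 25, set 1) → MISS  vc=[]
1: 0xcc (blk 25, set 1) → L1-HIT  vc=[]
2: 0x1c4 (blk 56, set 0) → MISS  vc=[]
3: 0xc8 (blk 25, set 1) → L1-HIT  vc=[]
4: 0xcd (blk 25, set 1) → L1-HIT  vc=[]
5: 0x14a (blk 41, set 1) → MISS  vc=[25]
6: 0x102 (blk 32, set 0) → MISS  vc=[25, 56]
7: 0x179 (blk 47, set 7) → MISS  vc=[25, 56]
8: 0xc9 (blk 25, set 1) → VC-HIT  vc=[41, 56]
9: 0x17e (blk 47, set 7) → L1-HIT  vc=[41, 56]
10: 0x14b (blk 41, set 1) → VC-HIT  vc=[25, 56]
11: 0x1dd (blk 59, set 3) → MISS  vc=[25, 56]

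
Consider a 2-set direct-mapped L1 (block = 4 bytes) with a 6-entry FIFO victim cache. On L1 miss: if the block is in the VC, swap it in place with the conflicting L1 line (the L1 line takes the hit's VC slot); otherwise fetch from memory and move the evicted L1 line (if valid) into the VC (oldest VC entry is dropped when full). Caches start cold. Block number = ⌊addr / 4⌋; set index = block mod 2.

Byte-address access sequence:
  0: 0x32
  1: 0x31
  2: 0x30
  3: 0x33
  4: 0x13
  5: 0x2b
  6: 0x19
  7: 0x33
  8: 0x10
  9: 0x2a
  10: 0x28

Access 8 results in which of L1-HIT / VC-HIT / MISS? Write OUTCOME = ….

OUTCOME = VC-HIT

0: 0x32 (blk 12, set 0) → MISS  vc=[]
1: 0x31 (blk 12, set 0) → L1-HIT  vc=[]
2: 0x30 (blk 12, set 0) → L1-HIT  vc=[]
3: 0x33 (blk 12, set 0) → L1-HIT  vc=[]
4: 0x13 (blk 4, set 0) → MISS  vc=[12]
5: 0x2b (blk 10, set 0) → MISS  vc=[12, 4]
6: 0x19 (blk 6, set 0) → MISS  vc=[12, 4, 10]
7: 0x33 (blk 12, set 0) → VC-HIT  vc=[6, 4, 10]
8: 0x10 (blk 4, set 0) → VC-HIT  vc=[6, 12, 10]
9: 0x2a (blk 10, set 0) → VC-HIT  vc=[6, 12, 4]
10: 0x28 (blk 10, set 0) → L1-HIT  vc=[6, 12, 4]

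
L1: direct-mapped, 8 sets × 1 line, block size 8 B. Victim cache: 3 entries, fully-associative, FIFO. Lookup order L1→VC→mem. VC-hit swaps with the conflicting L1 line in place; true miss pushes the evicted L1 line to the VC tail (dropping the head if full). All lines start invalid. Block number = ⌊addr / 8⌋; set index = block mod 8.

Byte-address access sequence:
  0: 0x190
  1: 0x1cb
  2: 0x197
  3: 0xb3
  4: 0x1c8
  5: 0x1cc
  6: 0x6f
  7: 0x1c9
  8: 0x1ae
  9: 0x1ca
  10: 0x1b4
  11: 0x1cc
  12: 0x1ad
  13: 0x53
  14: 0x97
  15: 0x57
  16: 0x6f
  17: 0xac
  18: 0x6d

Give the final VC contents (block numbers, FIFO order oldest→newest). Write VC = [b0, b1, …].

VC = [18, 53, 21]

0: 0x190 (blk 50, set 2) → MISS  vc=[]
1: 0x1cb (blk 57, set 1) → MISS  vc=[]
2: 0x197 (blk 50, set 2) → L1-HIT  vc=[]
3: 0xb3 (blk 22, set 6) → MISS  vc=[]
4: 0x1c8 (blk 57, set 1) → L1-HIT  vc=[]
5: 0x1cc (blk 57, set 1) → L1-HIT  vc=[]
6: 0x6f (blk 13, set 5) → MISS  vc=[]
7: 0x1c9 (blk 57, set 1) → L1-HIT  vc=[]
8: 0x1ae (blk 53, set 5) → MISS  vc=[13]
9: 0x1ca (blk 57, set 1) → L1-HIT  vc=[13]
10: 0x1b4 (blk 54, set 6) → MISS  vc=[13, 22]
11: 0x1cc (blk 57, set 1) → L1-HIT  vc=[13, 22]
12: 0x1ad (blk 53, set 5) → L1-HIT  vc=[13, 22]
13: 0x53 (blk 10, set 2) → MISS  vc=[13, 22, 50]
14: 0x97 (blk 18, set 2) → MISS  vc=[22, 50, 10]
15: 0x57 (blk 10, set 2) → VC-HIT  vc=[22, 50, 18]
16: 0x6f (blk 13, set 5) → MISS  vc=[50, 18, 53]
17: 0xac (blk 21, set 5) → MISS  vc=[18, 53, 13]
18: 0x6d (blk 13, set 5) → VC-HIT  vc=[18, 53, 21]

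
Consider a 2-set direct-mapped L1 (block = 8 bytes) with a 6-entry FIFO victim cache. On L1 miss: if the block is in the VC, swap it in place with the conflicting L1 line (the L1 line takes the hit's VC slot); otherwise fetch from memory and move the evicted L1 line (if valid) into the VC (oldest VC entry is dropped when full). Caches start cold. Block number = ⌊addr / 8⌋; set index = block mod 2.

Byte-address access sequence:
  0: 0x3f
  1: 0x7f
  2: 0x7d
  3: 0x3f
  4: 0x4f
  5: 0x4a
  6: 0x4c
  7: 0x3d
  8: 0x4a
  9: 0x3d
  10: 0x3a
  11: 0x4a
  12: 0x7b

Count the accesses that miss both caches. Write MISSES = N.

MISSES = 3

#0 0x3f→b7/s1 MISS; vc=[]
#1 0x7f→b15/s1 MISS; vc=[7]
#2 0x7d→b15/s1 L1-HIT; vc=[7]
#3 0x3f→b7/s1 VC-HIT; vc=[15]
#4 0x4f→b9/s1 MISS; vc=[15,7]
#5 0x4a→b9/s1 L1-HIT; vc=[15,7]
#6 0x4c→b9/s1 L1-HIT; vc=[15,7]
#7 0x3d→b7/s1 VC-HIT; vc=[15,9]
#8 0x4a→b9/s1 VC-HIT; vc=[15,7]
#9 0x3d→b7/s1 VC-HIT; vc=[15,9]
#10 0x3a→b7/s1 L1-HIT; vc=[15,9]
#11 0x4a→b9/s1 VC-HIT; vc=[15,7]
#12 0x7b→b15/s1 VC-HIT; vc=[9,7]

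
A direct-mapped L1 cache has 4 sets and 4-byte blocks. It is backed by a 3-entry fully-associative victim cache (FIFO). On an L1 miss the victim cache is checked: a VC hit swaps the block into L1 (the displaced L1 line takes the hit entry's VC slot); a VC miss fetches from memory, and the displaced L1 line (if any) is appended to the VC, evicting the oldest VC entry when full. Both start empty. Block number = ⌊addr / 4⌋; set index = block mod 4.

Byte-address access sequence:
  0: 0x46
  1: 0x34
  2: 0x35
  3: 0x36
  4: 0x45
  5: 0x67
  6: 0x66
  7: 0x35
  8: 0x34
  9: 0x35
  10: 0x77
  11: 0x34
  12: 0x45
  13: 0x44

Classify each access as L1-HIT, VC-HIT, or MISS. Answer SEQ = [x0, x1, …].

0: 0x46 (blk 17, set 1) → MISS  vc=[]
1: 0x34 (blk 13, set 1) → MISS  vc=[17]
2: 0x35 (blk 13, set 1) → L1-HIT  vc=[17]
3: 0x36 (blk 13, set 1) → L1-HIT  vc=[17]
4: 0x45 (blk 17, set 1) → VC-HIT  vc=[13]
5: 0x67 (blk 25, set 1) → MISS  vc=[13, 17]
6: 0x66 (blk 25, set 1) → L1-HIT  vc=[13, 17]
7: 0x35 (blk 13, set 1) → VC-HIT  vc=[25, 17]
8: 0x34 (blk 13, set 1) → L1-HIT  vc=[25, 17]
9: 0x35 (blk 13, set 1) → L1-HIT  vc=[25, 17]
10: 0x77 (blk 29, set 1) → MISS  vc=[25, 17, 13]
11: 0x34 (blk 13, set 1) → VC-HIT  vc=[25, 17, 29]
12: 0x45 (blk 17, set 1) → VC-HIT  vc=[25, 13, 29]
13: 0x44 (blk 17, set 1) → L1-HIT  vc=[25, 13, 29]

SEQ = [MISS, MISS, L1-HIT, L1-HIT, VC-HIT, MISS, L1-HIT, VC-HIT, L1-HIT, L1-HIT, MISS, VC-HIT, VC-HIT, L1-HIT]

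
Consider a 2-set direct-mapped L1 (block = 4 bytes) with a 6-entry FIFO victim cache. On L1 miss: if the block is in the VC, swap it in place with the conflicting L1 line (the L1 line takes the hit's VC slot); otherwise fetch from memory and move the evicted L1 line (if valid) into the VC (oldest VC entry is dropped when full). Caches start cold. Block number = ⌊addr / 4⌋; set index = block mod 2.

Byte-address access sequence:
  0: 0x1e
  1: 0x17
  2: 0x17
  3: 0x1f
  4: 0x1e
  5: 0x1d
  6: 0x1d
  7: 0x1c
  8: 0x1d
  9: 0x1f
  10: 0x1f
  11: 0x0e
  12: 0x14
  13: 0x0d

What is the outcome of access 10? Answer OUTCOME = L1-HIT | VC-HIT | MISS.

0: 0x1e (blk 7, set 1) → MISS  vc=[]
1: 0x17 (blk 5, set 1) → MISS  vc=[7]
2: 0x17 (blk 5, set 1) → L1-HIT  vc=[7]
3: 0x1f (blk 7, set 1) → VC-HIT  vc=[5]
4: 0x1e (blk 7, set 1) → L1-HIT  vc=[5]
5: 0x1d (blk 7, set 1) → L1-HIT  vc=[5]
6: 0x1d (blk 7, set 1) → L1-HIT  vc=[5]
7: 0x1c (blk 7, set 1) → L1-HIT  vc=[5]
8: 0x1d (blk 7, set 1) → L1-HIT  vc=[5]
9: 0x1f (blk 7, set 1) → L1-HIT  vc=[5]
10: 0x1f (blk 7, set 1) → L1-HIT  vc=[5]
11: 0xe (blk 3, set 1) → MISS  vc=[5, 7]
12: 0x14 (blk 5, set 1) → VC-HIT  vc=[3, 7]
13: 0xd (blk 3, set 1) → VC-HIT  vc=[5, 7]

OUTCOME = L1-HIT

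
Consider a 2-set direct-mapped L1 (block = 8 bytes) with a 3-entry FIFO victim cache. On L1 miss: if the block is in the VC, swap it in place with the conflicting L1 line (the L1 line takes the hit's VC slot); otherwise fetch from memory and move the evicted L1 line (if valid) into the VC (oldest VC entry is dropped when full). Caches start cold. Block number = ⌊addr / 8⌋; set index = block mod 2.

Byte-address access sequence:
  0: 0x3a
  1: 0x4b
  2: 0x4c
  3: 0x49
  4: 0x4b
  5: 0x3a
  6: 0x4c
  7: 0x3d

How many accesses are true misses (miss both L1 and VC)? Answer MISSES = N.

  [0] addr=0x3a blk=7 s=1: MISS | VC []
  [1] addr=0x4b blk=9 s=1: MISS | VC [7]
  [2] addr=0x4c blk=9 s=1: L1-HIT | VC [7]
  [3] addr=0x49 blk=9 s=1: L1-HIT | VC [7]
  [4] addr=0x4b blk=9 s=1: L1-HIT | VC [7]
  [5] addr=0x3a blk=7 s=1: VC-HIT | VC [9]
  [6] addr=0x4c blk=9 s=1: VC-HIT | VC [7]
  [7] addr=0x3d blk=7 s=1: VC-HIT | VC [9]

MISSES = 2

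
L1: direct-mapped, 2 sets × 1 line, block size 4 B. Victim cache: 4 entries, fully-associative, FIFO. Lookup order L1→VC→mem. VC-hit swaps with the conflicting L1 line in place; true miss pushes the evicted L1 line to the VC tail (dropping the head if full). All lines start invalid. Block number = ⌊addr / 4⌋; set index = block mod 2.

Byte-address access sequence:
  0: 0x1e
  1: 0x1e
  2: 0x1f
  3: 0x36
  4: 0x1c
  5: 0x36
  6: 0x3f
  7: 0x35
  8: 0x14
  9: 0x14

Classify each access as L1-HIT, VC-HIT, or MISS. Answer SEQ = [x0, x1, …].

  [0] addr=0x1e blk=7 s=1: MISS | VC []
  [1] addr=0x1e blk=7 s=1: L1-HIT | VC []
  [2] addr=0x1f blk=7 s=1: L1-HIT | VC []
  [3] addr=0x36 blk=13 s=1: MISS | VC [7]
  [4] addr=0x1c blk=7 s=1: VC-HIT | VC [13]
  [5] addr=0x36 blk=13 s=1: VC-HIT | VC [7]
  [6] addr=0x3f blk=15 s=1: MISS | VC [7, 13]
  [7] addr=0x35 blk=13 s=1: VC-HIT | VC [7, 15]
  [8] addr=0x14 blk=5 s=1: MISS | VC [7, 15, 13]
  [9] addr=0x14 blk=5 s=1: L1-HIT | VC [7, 15, 13]

SEQ = [MISS, L1-HIT, L1-HIT, MISS, VC-HIT, VC-HIT, MISS, VC-HIT, MISS, L1-HIT]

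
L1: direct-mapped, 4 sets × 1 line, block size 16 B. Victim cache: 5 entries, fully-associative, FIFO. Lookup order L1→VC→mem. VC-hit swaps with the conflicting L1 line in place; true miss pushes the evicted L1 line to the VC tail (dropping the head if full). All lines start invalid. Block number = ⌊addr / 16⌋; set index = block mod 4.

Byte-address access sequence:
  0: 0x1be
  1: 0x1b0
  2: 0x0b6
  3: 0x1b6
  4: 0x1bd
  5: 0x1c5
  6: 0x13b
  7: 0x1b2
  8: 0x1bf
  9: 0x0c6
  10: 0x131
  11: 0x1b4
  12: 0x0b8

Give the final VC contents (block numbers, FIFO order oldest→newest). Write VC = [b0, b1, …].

VC = [27, 19, 28]

  [0] addr=0x1be blk=27 s=3: MISS | VC []
  [1] addr=0x1b0 blk=27 s=3: L1-HIT | VC []
  [2] addr=0xb6 blk=11 s=3: MISS | VC [27]
  [3] addr=0x1b6 blk=27 s=3: VC-HIT | VC [11]
  [4] addr=0x1bd blk=27 s=3: L1-HIT | VC [11]
  [5] addr=0x1c5 blk=28 s=0: MISS | VC [11]
  [6] addr=0x13b blk=19 s=3: MISS | VC [11, 27]
  [7] addr=0x1b2 blk=27 s=3: VC-HIT | VC [11, 19]
  [8] addr=0x1bf blk=27 s=3: L1-HIT | VC [11, 19]
  [9] addr=0xc6 blk=12 s=0: MISS | VC [11, 19, 28]
  [10] addr=0x131 blk=19 s=3: VC-HIT | VC [11, 27, 28]
  [11] addr=0x1b4 blk=27 s=3: VC-HIT | VC [11, 19, 28]
  [12] addr=0xb8 blk=11 s=3: VC-HIT | VC [27, 19, 28]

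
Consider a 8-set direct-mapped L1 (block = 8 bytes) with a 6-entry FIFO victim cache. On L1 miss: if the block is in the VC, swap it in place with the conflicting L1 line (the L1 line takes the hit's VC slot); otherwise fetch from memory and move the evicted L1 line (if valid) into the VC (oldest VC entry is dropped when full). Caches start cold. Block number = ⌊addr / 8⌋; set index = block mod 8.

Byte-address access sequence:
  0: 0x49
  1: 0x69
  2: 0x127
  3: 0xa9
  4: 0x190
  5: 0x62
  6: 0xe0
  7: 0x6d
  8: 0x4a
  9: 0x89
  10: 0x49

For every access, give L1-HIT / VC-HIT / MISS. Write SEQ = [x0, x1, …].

  [0] addr=0x49 blk=9 s=1: MISS | VC []
  [1] addr=0x69 blk=13 s=5: MISS | VC []
  [2] addr=0x127 blk=36 s=4: MISS | VC []
  [3] addr=0xa9 blk=21 s=5: MISS | VC [13]
  [4] addr=0x190 blk=50 s=2: MISS | VC [13]
  [5] addr=0x62 blk=12 s=4: MISS | VC [13, 36]
  [6] addr=0xe0 blk=28 s=4: MISS | VC [13, 36, 12]
  [7] addr=0x6d blk=13 s=5: VC-HIT | VC [21, 36, 12]
  [8] addr=0x4a blk=9 s=1: L1-HIT | VC [21, 36, 12]
  [9] addr=0x89 blk=17 s=1: MISS | VC [21, 36, 12, 9]
  [10] addr=0x49 blk=9 s=1: VC-HIT | VC [21, 36, 12, 17]

SEQ = [MISS, MISS, MISS, MISS, MISS, MISS, MISS, VC-HIT, L1-HIT, MISS, VC-HIT]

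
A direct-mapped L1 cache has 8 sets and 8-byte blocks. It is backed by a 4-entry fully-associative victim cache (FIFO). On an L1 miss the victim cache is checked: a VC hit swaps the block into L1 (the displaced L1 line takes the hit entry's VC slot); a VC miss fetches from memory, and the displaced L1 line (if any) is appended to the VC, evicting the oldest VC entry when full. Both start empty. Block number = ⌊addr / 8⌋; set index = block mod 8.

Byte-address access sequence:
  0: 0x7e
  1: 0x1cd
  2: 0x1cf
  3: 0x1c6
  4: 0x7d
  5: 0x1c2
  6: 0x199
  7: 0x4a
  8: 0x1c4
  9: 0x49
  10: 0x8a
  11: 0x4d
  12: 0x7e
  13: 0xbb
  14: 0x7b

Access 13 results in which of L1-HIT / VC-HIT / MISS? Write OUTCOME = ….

OUTCOME = MISS

0: 0x7e (blk 15, set 7) → MISS  vc=[]
1: 0x1cd (blk 57, set 1) → MISS  vc=[]
2: 0x1cf (blk 57, set 1) → L1-HIT  vc=[]
3: 0x1c6 (blk 56, set 0) → MISS  vc=[]
4: 0x7d (blk 15, set 7) → L1-HIT  vc=[]
5: 0x1c2 (blk 56, set 0) → L1-HIT  vc=[]
6: 0x199 (blk 51, set 3) → MISS  vc=[]
7: 0x4a (blk 9, set 1) → MISS  vc=[57]
8: 0x1c4 (blk 56, set 0) → L1-HIT  vc=[57]
9: 0x49 (blk 9, set 1) → L1-HIT  vc=[57]
10: 0x8a (blk 17, set 1) → MISS  vc=[57, 9]
11: 0x4d (blk 9, set 1) → VC-HIT  vc=[57, 17]
12: 0x7e (blk 15, set 7) → L1-HIT  vc=[57, 17]
13: 0xbb (blk 23, set 7) → MISS  vc=[57, 17, 15]
14: 0x7b (blk 15, set 7) → VC-HIT  vc=[57, 17, 23]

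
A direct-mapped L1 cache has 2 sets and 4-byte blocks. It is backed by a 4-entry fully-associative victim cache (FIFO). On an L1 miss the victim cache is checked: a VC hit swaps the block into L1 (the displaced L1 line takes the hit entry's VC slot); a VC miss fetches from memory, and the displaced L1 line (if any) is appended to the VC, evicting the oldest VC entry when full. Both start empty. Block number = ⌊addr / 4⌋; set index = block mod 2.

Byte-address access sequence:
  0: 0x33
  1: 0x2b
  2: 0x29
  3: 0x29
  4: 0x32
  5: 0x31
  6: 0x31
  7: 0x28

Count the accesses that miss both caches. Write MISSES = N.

  [0] addr=0x33 blk=12 s=0: MISS | VC []
  [1] addr=0x2b blk=10 s=0: MISS | VC [12]
  [2] addr=0x29 blk=10 s=0: L1-HIT | VC [12]
  [3] addr=0x29 blk=10 s=0: L1-HIT | VC [12]
  [4] addr=0x32 blk=12 s=0: VC-HIT | VC [10]
  [5] addr=0x31 blk=12 s=0: L1-HIT | VC [10]
  [6] addr=0x31 blk=12 s=0: L1-HIT | VC [10]
  [7] addr=0x28 blk=10 s=0: VC-HIT | VC [12]

MISSES = 2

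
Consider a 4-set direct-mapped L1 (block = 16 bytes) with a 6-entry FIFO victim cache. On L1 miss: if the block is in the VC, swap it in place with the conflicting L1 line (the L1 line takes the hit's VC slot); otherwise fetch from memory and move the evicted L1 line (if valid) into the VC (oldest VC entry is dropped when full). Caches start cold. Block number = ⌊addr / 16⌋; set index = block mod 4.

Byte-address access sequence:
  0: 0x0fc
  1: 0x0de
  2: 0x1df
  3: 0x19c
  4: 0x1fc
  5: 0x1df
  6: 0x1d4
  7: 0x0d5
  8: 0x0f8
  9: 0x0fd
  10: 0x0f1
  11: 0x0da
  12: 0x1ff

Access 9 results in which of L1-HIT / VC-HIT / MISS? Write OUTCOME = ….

  [0] addr=0xfc blk=15 s=3: MISS | VC []
  [1] addr=0xde blk=13 s=1: MISS | VC []
  [2] addr=0x1df blk=29 s=1: MISS | VC [13]
  [3] addr=0x19c blk=25 s=1: MISS | VC [13, 29]
  [4] addr=0x1fc blk=31 s=3: MISS | VC [13, 29, 15]
  [5] addr=0x1df blk=29 s=1: VC-HIT | VC [13, 25, 15]
  [6] addr=0x1d4 blk=29 s=1: L1-HIT | VC [13, 25, 15]
  [7] addr=0xd5 blk=13 s=1: VC-HIT | VC [29, 25, 15]
  [8] addr=0xf8 blk=15 s=3: VC-HIT | VC [29, 25, 31]
  [9] addr=0xfd blk=15 s=3: L1-HIT | VC [29, 25, 31]
  [10] addr=0xf1 blk=15 s=3: L1-HIT | VC [29, 25, 31]
  [11] addr=0xda blk=13 s=1: L1-HIT | VC [29, 25, 31]
  [12] addr=0x1ff blk=31 s=3: VC-HIT | VC [29, 25, 15]

OUTCOME = L1-HIT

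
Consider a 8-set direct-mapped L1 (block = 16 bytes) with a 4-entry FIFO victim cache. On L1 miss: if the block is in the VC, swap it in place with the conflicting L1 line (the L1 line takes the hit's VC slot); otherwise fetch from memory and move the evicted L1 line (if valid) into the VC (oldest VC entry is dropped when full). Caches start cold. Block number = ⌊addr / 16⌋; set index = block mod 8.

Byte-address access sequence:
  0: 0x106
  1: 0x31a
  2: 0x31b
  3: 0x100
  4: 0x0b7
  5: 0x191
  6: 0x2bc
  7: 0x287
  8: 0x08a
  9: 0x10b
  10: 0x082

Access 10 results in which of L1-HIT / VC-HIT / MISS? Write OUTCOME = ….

0: 0x106 (blk 16, set 0) → MISS  vc=[]
1: 0x31a (blk 49, set 1) → MISS  vc=[]
2: 0x31b (blk 49, set 1) → L1-HIT  vc=[]
3: 0x100 (blk 16, set 0) → L1-HIT  vc=[]
4: 0xb7 (blk 11, set 3) → MISS  vc=[]
5: 0x191 (blk 25, set 1) → MISS  vc=[49]
6: 0x2bc (blk 43, set 3) → MISS  vc=[49, 11]
7: 0x287 (blk 40, set 0) → MISS  vc=[49, 11, 16]
8: 0x8a (blk 8, set 0) → MISS  vc=[49, 11, 16, 40]
9: 0x10b (blk 16, set 0) → VC-HIT  vc=[49, 11, 8, 40]
10: 0x82 (blk 8, set 0) → VC-HIT  vc=[49, 11, 16, 40]

OUTCOME = VC-HIT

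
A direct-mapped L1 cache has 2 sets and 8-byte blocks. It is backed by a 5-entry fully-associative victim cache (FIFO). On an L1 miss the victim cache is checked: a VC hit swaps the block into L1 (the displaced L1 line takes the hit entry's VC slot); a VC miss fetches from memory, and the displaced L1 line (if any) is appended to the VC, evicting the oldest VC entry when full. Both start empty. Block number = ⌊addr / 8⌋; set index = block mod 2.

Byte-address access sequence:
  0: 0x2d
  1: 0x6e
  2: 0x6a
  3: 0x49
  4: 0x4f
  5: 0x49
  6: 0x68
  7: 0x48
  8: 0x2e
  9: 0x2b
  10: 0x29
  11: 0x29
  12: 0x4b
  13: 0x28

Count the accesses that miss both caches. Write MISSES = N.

  [0] addr=0x2d blk=5 s=1: MISS | VC []
  [1] addr=0x6e blk=13 s=1: MISS | VC [5]
  [2] addr=0x6a blk=13 s=1: L1-HIT | VC [5]
  [3] addr=0x49 blk=9 s=1: MISS | VC [5, 13]
  [4] addr=0x4f blk=9 s=1: L1-HIT | VC [5, 13]
  [5] addr=0x49 blk=9 s=1: L1-HIT | VC [5, 13]
  [6] addr=0x68 blk=13 s=1: VC-HIT | VC [5, 9]
  [7] addr=0x48 blk=9 s=1: VC-HIT | VC [5, 13]
  [8] addr=0x2e blk=5 s=1: VC-HIT | VC [9, 13]
  [9] addr=0x2b blk=5 s=1: L1-HIT | VC [9, 13]
  [10] addr=0x29 blk=5 s=1: L1-HIT | VC [9, 13]
  [11] addr=0x29 blk=5 s=1: L1-HIT | VC [9, 13]
  [12] addr=0x4b blk=9 s=1: VC-HIT | VC [5, 13]
  [13] addr=0x28 blk=5 s=1: VC-HIT | VC [9, 13]

MISSES = 3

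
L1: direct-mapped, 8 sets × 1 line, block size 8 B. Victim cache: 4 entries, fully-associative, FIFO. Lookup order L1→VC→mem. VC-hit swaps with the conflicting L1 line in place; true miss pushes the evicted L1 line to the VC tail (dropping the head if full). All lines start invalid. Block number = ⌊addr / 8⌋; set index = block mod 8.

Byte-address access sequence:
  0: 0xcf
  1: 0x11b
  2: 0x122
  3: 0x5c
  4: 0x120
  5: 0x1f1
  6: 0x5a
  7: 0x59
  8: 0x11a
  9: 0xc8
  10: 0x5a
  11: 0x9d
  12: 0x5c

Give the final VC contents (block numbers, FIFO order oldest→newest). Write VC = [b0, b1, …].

  [0] addr=0xcf blk=25 s=1: MISS | VC []
  [1] addr=0x11b blk=35 s=3: MISS | VC []
  [2] addr=0x122 blk=36 s=4: MISS | VC []
  [3] addr=0x5c blk=11 s=3: MISS | VC [35]
  [4] addr=0x120 blk=36 s=4: L1-HIT | VC [35]
  [5] addr=0x1f1 blk=62 s=6: MISS | VC [35]
  [6] addr=0x5a blk=11 s=3: L1-HIT | VC [35]
  [7] addr=0x59 blk=11 s=3: L1-HIT | VC [35]
  [8] addr=0x11a blk=35 s=3: VC-HIT | VC [11]
  [9] addr=0xc8 blk=25 s=1: L1-HIT | VC [11]
  [10] addr=0x5a blk=11 s=3: VC-HIT | VC [35]
  [11] addr=0x9d blk=19 s=3: MISS | VC [35, 11]
  [12] addr=0x5c blk=11 s=3: VC-HIT | VC [35, 19]

VC = [35, 19]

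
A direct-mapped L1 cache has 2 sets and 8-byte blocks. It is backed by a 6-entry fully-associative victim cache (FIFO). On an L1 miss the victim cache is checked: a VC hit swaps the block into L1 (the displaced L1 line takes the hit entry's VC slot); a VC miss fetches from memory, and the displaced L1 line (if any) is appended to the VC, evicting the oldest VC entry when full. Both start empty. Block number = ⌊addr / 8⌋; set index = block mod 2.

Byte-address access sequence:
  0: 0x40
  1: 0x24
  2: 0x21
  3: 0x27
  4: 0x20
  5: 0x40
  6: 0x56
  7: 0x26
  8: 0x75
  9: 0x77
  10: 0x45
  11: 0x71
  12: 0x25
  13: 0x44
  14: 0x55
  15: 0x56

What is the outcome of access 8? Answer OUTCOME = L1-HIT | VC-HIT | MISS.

OUTCOME = MISS

0: 0x40 (blk 8, set 0) → MISS  vc=[]
1: 0x24 (blk 4, set 0) → MISS  vc=[8]
2: 0x21 (blk 4, set 0) → L1-HIT  vc=[8]
3: 0x27 (blk 4, set 0) → L1-HIT  vc=[8]
4: 0x20 (blk 4, set 0) → L1-HIT  vc=[8]
5: 0x40 (blk 8, set 0) → VC-HIT  vc=[4]
6: 0x56 (blk 10, set 0) → MISS  vc=[4, 8]
7: 0x26 (blk 4, set 0) → VC-HIT  vc=[10, 8]
8: 0x75 (blk 14, set 0) → MISS  vc=[10, 8, 4]
9: 0x77 (blk 14, set 0) → L1-HIT  vc=[10, 8, 4]
10: 0x45 (blk 8, set 0) → VC-HIT  vc=[10, 14, 4]
11: 0x71 (blk 14, set 0) → VC-HIT  vc=[10, 8, 4]
12: 0x25 (blk 4, set 0) → VC-HIT  vc=[10, 8, 14]
13: 0x44 (blk 8, set 0) → VC-HIT  vc=[10, 4, 14]
14: 0x55 (blk 10, set 0) → VC-HIT  vc=[8, 4, 14]
15: 0x56 (blk 10, set 0) → L1-HIT  vc=[8, 4, 14]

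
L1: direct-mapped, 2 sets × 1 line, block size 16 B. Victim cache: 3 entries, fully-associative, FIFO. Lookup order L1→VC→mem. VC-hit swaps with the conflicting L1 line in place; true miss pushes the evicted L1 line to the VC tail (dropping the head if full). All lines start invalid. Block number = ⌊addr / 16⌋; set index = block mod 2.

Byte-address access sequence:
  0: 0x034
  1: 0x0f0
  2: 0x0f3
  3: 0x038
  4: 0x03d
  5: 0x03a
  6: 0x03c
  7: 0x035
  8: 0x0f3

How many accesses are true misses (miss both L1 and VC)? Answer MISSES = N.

0: 0x34 (blk 3, set 1) → MISS  vc=[]
1: 0xf0 (blk 15, set 1) → MISS  vc=[3]
2: 0xf3 (blk 15, set 1) → L1-HIT  vc=[3]
3: 0x38 (blk 3, set 1) → VC-HIT  vc=[15]
4: 0x3d (blk 3, set 1) → L1-HIT  vc=[15]
5: 0x3a (blk 3, set 1) → L1-HIT  vc=[15]
6: 0x3c (blk 3, set 1) → L1-HIT  vc=[15]
7: 0x35 (blk 3, set 1) → L1-HIT  vc=[15]
8: 0xf3 (blk 15, set 1) → VC-HIT  vc=[3]

MISSES = 2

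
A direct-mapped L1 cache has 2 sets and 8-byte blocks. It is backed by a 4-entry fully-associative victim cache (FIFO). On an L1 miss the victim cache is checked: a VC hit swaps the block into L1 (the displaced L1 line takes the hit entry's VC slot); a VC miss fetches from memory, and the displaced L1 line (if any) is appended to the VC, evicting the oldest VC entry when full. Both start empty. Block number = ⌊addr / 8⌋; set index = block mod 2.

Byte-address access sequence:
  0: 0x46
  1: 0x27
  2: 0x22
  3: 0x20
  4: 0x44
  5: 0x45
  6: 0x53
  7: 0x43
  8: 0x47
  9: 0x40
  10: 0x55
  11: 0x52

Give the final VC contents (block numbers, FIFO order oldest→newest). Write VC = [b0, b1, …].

#0 0x46→b8/s0 MISS; vc=[]
#1 0x27→b4/s0 MISS; vc=[8]
#2 0x22→b4/s0 L1-HIT; vc=[8]
#3 0x20→b4/s0 L1-HIT; vc=[8]
#4 0x44→b8/s0 VC-HIT; vc=[4]
#5 0x45→b8/s0 L1-HIT; vc=[4]
#6 0x53→b10/s0 MISS; vc=[4,8]
#7 0x43→b8/s0 VC-HIT; vc=[4,10]
#8 0x47→b8/s0 L1-HIT; vc=[4,10]
#9 0x40→b8/s0 L1-HIT; vc=[4,10]
#10 0x55→b10/s0 VC-HIT; vc=[4,8]
#11 0x52→b10/s0 L1-HIT; vc=[4,8]

VC = [4, 8]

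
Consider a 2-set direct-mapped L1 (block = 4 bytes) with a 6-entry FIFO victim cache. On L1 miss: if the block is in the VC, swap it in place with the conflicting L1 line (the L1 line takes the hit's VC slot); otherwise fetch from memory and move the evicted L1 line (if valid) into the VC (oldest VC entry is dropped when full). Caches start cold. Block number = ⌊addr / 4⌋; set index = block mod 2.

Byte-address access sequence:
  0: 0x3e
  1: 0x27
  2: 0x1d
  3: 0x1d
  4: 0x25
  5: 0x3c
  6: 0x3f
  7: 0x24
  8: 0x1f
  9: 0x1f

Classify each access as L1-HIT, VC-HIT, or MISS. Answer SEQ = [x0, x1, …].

SEQ = [MISS, MISS, MISS, L1-HIT, VC-HIT, VC-HIT, L1-HIT, VC-HIT, VC-HIT, L1-HIT]

  [0] addr=0x3e blk=15 s=1: MISS | VC []
  [1] addr=0x27 blk=9 s=1: MISS | VC [15]
  [2] addr=0x1d blk=7 s=1: MISS | VC [15, 9]
  [3] addr=0x1d blk=7 s=1: L1-HIT | VC [15, 9]
  [4] addr=0x25 blk=9 s=1: VC-HIT | VC [15, 7]
  [5] addr=0x3c blk=15 s=1: VC-HIT | VC [9, 7]
  [6] addr=0x3f blk=15 s=1: L1-HIT | VC [9, 7]
  [7] addr=0x24 blk=9 s=1: VC-HIT | VC [15, 7]
  [8] addr=0x1f blk=7 s=1: VC-HIT | VC [15, 9]
  [9] addr=0x1f blk=7 s=1: L1-HIT | VC [15, 9]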